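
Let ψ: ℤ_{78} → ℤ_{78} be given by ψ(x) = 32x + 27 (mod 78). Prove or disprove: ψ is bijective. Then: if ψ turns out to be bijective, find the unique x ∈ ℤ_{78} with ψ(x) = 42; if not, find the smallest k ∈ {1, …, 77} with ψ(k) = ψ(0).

Recall: ψ is injective when ψ(a) = ψ(b) forces a = b.
We have gcd(32, 78) = 2 > 1. Taking a = 0 and b = 39: ψ(0) = 27 and ψ(39) = 32·39 + 27 = 1275 ≡ 27 (mod 78).
So ψ(0) = ψ(39) while 0 ≠ 39, thus ψ is not injective, hence not bijective.
Since ψ is not bijective, we find the least positive k with ψ(k) = ψ(0): this means 32k ≡ 0 (mod 78), i.e. 78 ∣ 32k. Since gcd(32, 78) = 2, dividing through by 2 this holds exactly when 39 ∣ 16k, and as gcd(16, 39) = 1, exactly when 39 ∣ k.
The smallest positive such k is 39.

39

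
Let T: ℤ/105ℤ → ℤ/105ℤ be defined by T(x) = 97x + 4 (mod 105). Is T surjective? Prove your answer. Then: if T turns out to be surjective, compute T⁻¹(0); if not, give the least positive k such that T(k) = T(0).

53

Recall that T is surjective if every y in the codomain equals T(x) for some x in the domain.
Since gcd(97, 105) = 1, 97 is invertible modulo 105. Euclid's algorithm: 105 = 1·97 + 8, 97 = 12·8 + 1; back-substituting gives 1 = 13·97 − 12·105, so 97⁻¹ ≡ 13 (mod 105).
For any y ∈ ℤ/105ℤ, x = 13(y − 4) mod 105 satisfies T(x) = 97·13(y − 4) + 4 ≡ y (since 97·13 ≡ 1 mod 105). So every y has a preimage.
So T is surjective.
Since T is surjective, we find T⁻¹(0): we need 97x ≡ 0 − 4 ≡ 101 (mod 105). Using 97⁻¹ = 13: x ≡ 13·101 = 1313 = 12·105 + 53, so x = 53.
Check: T(53) = 97·53 + 4 = 5145 = 49·105 + 0 ≡ 0 (mod 105).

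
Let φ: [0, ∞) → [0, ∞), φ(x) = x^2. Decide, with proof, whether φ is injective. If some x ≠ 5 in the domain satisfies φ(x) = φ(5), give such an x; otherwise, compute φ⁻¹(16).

On [0, ∞), x ↦ x^2 is strictly increasing, so φ(x_1) = φ(x_2) forces x_1 = x_2. Therefore φ is injective.
Since x ↦ x^2 is strictly increasing on [0, ∞), it is injective there, so no x ≠ 5 in the domain has φ(x) = φ(5). We therefore compute φ⁻¹(16) = 16^{1/2} = 4 (indeed 4^2 = 16).

4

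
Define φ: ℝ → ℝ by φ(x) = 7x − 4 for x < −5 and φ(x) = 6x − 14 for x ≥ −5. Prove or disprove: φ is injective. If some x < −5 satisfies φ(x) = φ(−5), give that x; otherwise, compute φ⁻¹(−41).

-40/7

Both pieces are strictly increasing (slopes 7 and 6), so each is injective on its own interval.
The left piece maps (−∞, −5) onto (−∞, −39); the right piece maps [−5, ∞) onto [−44, ∞).
These images overlap. In particular φ(−5) = −44 (right piece), and solving 7x − 4 = −44 on the left piece gives x = −40/7 < −5.
So φ(−40/7) = φ(−5) with −40/7 ≠ −5, and φ is not injective. This x = −40/7 is the requested value below −5.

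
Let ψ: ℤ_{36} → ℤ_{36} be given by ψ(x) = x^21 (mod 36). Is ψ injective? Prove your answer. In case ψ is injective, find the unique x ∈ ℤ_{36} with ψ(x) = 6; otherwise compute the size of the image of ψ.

ψ(0) = 0^21 = 0.
ψ(6): Repeated squaring mod 36: 6^1 ≡ 6, 6^2 ≡ 6² = 36 ≡ 0, 6^4 ≡ 0² = 0, 6^8 ≡ 0² = 0, 6^16 ≡ 0² = 0. Since 21 = 16 + 4 + 1, 6^21 ≡ 0·0·6: 0·0 = 0, then 0·6 = 0. So 6^21 ≡ 0 (mod 36).
So ψ(0) = ψ(6) = 0 while 0 ≠ 6, so ψ is not injective.
Since ψ is not injective, we determine |image(ψ)|. Computing x^21 mod 36 for each x (by repeated squaring, reducing mod 36 at every step), the values ψ(0), ψ(1), …, ψ(35) are: 0, 1, 8, 27, 28, 17, 0, 19, 8, 9, 28, 35, 0, 1, 8, 27, 28, 17, 0, 19, 8, 9, 28, 35, 0, 1, 8, 27, 28, 17, 0, 19, 8, 9, 28, 35.
The distinct values are {0, 1, 8, 9, 17, 19, 27, 28, 35}; there are 9 of them.

9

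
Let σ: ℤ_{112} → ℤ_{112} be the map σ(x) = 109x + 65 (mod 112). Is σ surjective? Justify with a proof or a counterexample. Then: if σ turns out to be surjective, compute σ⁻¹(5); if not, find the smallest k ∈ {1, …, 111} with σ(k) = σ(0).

20

By definition, σ is surjective if every y in the codomain equals σ(x) for some x in the domain.
Since gcd(109, 112) = 1, 109 is invertible modulo 112. Euclid's algorithm: 112 = 1·109 + 3, 109 = 36·3 + 1; back-substituting gives 1 = 37·109 − 36·112, so 109⁻¹ ≡ 37 (mod 112).
For any y ∈ ℤ_{112}, x = 37(y − 65) mod 112 satisfies σ(x) = 109·37(y − 65) + 65 ≡ y (since 109·37 ≡ 1 mod 112). So every y has a preimage.
Therefore σ is surjective.
Since σ is surjective, we find σ⁻¹(5): we need 109x ≡ 5 − 65 ≡ 52 (mod 112). Using 109⁻¹ = 37: x ≡ 37·52 = 1924 = 17·112 + 20, so x = 20.
Check: σ(20) = 109·20 + 65 = 2245 = 20·112 + 5 ≡ 5 (mod 112).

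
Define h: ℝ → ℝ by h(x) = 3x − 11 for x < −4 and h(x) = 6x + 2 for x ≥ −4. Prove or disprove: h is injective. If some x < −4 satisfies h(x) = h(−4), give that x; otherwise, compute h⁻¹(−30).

Both pieces are strictly increasing (slopes 3 and 6), so each is injective on its own interval.
The left piece maps (−∞, −4) onto (−∞, −23); the right piece maps [−4, ∞) onto [−22, ∞).
These images are disjoint, so no value is attained by both pieces. Hence h is injective.
Because the two images are disjoint, no x < −4 has h(x) = h(−4), so we compute h⁻¹(−30): −30 lies in (−∞, −23), so solve 3x − 11 = −30: x = (−30 + 11)/3 = −19/3.

-19/3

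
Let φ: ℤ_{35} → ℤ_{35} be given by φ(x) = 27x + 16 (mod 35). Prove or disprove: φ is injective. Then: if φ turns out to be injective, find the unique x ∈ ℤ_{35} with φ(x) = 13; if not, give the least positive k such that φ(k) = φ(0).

31

If φ(a) = φ(b), then 27a ≡ 27b (mod 35). Because gcd(27, 35) = 1, we may cancel 27 to get a ≡ b (mod 35).
Thus φ is injective.
We now compute 27⁻¹ mod 35 explicitly. Euclid's algorithm: 35 = 1·27 + 8, 27 = 3·8 + 3, 8 = 2·3 + 2, 3 = 1·2 + 1; back-substituting gives 1 = 13·27 − 10·35, so 27⁻¹ ≡ 13 (mod 35).
Since φ is injective, we compute φ⁻¹(13): solve 27x + 16 ≡ 13 (mod 35), i.e. 27x ≡ 32 (mod 35).
Multiplying by 27⁻¹ = 13 gives x ≡ 13·32 = 416 = 11·35 + 31 ≡ 31 (mod 35).
Check: φ(31) = 27·31 + 16 = 853 = 24·35 + 13 ≡ 13 (mod 35).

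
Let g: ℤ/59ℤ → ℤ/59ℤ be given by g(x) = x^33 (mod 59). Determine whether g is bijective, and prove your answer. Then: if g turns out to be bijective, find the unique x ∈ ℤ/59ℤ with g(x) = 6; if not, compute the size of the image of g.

Since 59 is prime, the nonzero elements of ℤ/59ℤ form a cyclic group of order 58.
As gcd(33, 58) = 1, raising to the 33rd power is a bijection on this group: if s^33 ≡ t^33 then (st^{−1})^33 = 1, and the only element of order dividing gcd(33, 58) = 1 is 1, so s = t.
With g(0) = 0 this makes g injective on all of ℤ/59ℤ, hence bijective (finite equal-size domain and codomain). In particular g is bijective.
Since g is bijective, we find the preimage of 6. The inverse of x ↦ x^33 on (ℤ/59ℤ)^× is x ↦ x^51, because 33·51 = 1683 = 29·58 + 1 ≡ 1 (mod 58) and x^{58} = 1 for x ≠ 0 (Fermat). So g⁻¹(6) = 6^51 mod 59.
Repeated squaring mod 59: 6^1 ≡ 6, 6^2 ≡ 6² = 36, 6^4 ≡ 36² = 1296 ≡ 57, 6^8 ≡ 57² = 3249 ≡ 4, 6^16 ≡ 4² = 16, 6^32 ≡ 16² = 256 ≡ 20. Since 51 = 32 + 16 + 2 + 1, 6^51 ≡ 20·16·36·6: 20·16 = 320 ≡ 25, then 25·36 = 900 ≡ 15, then 15·6 = 90 ≡ 31. So 6^51 ≡ 31 (mod 59).
Hence g⁻¹(6) = 31.

31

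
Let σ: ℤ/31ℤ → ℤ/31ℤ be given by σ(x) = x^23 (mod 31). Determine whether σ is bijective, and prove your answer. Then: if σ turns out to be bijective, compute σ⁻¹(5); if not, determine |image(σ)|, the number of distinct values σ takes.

25

Since 31 is prime, the nonzero elements of ℤ/31ℤ form a cyclic group of order 30.
As gcd(23, 30) = 1, raising to the 23rd power is a bijection on this group: if x_1^23 ≡ x_2^23 then (x_1x_2^{−1})^23 = 1, and the only element of order dividing gcd(23, 30) = 1 is 1, so x_1 = x_2.
With σ(0) = 0 this makes σ injective on all of ℤ/31ℤ, hence bijective (finite equal-size domain and codomain). In particular σ is bijective.
Since σ is bijective, we find the preimage of 5. The inverse of x ↦ x^23 on (ℤ/31ℤ)^× is x ↦ x^17, because 23·17 = 391 = 13·30 + 1 ≡ 1 (mod 30) and x^{30} = 1 for x ≠ 0 (Fermat). So σ⁻¹(5) = 5^17 mod 31.
Repeated squaring mod 31: 5^1 ≡ 5, 5^2 ≡ 5² = 25, 5^4 ≡ 25² = 625 ≡ 5, 5^8 ≡ 5² = 25, 5^16 ≡ 25² = 625 ≡ 5. Since 17 = 16 + 1, 5^17 ≡ 5·5: 5·5 = 25. So 5^17 ≡ 25 (mod 31).
Hence σ⁻¹(5) = 25.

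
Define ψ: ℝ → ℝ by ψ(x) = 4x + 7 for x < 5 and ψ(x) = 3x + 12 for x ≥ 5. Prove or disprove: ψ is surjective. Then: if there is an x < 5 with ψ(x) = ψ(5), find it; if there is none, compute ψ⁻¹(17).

5/2

Both pieces are strictly increasing (slopes 4 and 3), so each is injective on its own interval.
The left piece maps (−∞, 5) onto (−∞, 27); the right piece maps [5, ∞) onto [27, ∞).
These images together cover ℝ, so ψ is surjective.
Because the two images are disjoint, no x < 5 has ψ(x) = ψ(5), so we compute ψ⁻¹(17): 17 lies in (−∞, 27), so solve 4x + 7 = 17: x = (17 − 7)/4 = 5/2.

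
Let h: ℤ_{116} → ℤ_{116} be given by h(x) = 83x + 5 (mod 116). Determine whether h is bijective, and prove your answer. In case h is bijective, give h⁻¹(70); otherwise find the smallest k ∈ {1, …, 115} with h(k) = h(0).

By definition, h is injective if h(a) = h(b) implies a = b.
Suppose h(a) = h(b) in ℤ_{116}. Then 83a + 5 ≡ 83b + 5 (mod 116), so 83(a − b) ≡ 0 (mod 116).
Since gcd(83, 116) = 1, 83 is invertible modulo 116, thus a − b ≡ 0 (mod 116), i.e. a = b.
We now compute 83⁻¹ mod 116 explicitly. Euclid's algorithm: 116 = 1·83 + 33, 83 = 2·33 + 17, 33 = 1·17 + 16, 17 = 1·16 + 1; back-substituting gives 1 = 7·83 − 5·116, so 83⁻¹ ≡ 7 (mod 116).
For any y ∈ ℤ_{116}, x = 7(y − 5) mod 116 satisfies h(x) = 83·7(y − 5) + 5 ≡ y (since 83·7 ≡ 1 mod 116). So every y has a preimage.
Hence h is bijective.
Since h is bijective, we find h⁻¹(70): we need 83x ≡ 70 − 5 ≡ 65 (mod 116). Using 83⁻¹ = 7: x ≡ 7·65 = 455 = 3·116 + 107, so x = 107.
Check: h(107) = 83·107 + 5 = 8886 = 76·116 + 70 ≡ 70 (mod 116).

107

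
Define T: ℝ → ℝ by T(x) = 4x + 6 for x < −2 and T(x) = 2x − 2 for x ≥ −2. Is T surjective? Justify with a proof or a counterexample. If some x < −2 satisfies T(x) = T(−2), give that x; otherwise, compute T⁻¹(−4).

Both pieces are strictly increasing (slopes 4 and 2), so each is injective on its own interval.
The left piece maps (−∞, −2) onto (−∞, −2); the right piece maps [−2, ∞) onto [−6, ∞).
The union (−∞, −2) ∪ [−6, ∞) covers ℝ, so T is surjective.
For the follow-up: the images overlap, so an x < −2 with T(x) = T(−2) exists. T(−2) = −6; solving 4x + 6 = −6 for x < −2 gives x = (−6 − 6)/4 = −3.

-3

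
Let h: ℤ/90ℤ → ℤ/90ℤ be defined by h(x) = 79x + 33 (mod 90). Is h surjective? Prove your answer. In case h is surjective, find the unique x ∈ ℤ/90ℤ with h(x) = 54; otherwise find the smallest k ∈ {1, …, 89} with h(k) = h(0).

Since gcd(79, 90) = 1, 79 is invertible modulo 90. Euclid's algorithm: 90 = 1·79 + 11, 79 = 7·11 + 2, 11 = 5·2 + 1; back-substituting gives 1 = 49·79 − 43·90, so 79⁻¹ ≡ 49 (mod 90).
For any y ∈ ℤ/90ℤ, x = 49(y − 33) mod 90 satisfies h(x) = 79·49(y − 33) + 33 ≡ y (since 79·49 ≡ 1 mod 90). So every y has a preimage.
Hence h is surjective.
Since h is surjective, we find h⁻¹(54): we need 79x ≡ 54 − 33 ≡ 21 (mod 90). Using 79⁻¹ = 49: x ≡ 49·21 = 1029 = 11·90 + 39, so x = 39.
Check: h(39) = 79·39 + 33 = 3114 = 34·90 + 54 ≡ 54 (mod 90).

39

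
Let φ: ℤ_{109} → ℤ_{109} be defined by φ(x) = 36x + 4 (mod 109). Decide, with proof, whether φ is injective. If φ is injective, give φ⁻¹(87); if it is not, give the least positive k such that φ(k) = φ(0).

78

Suppose φ(u) = φ(v) in ℤ_{109}. Then 36u + 4 ≡ 36v + 4 (mod 109), hence 36(u − v) ≡ 0 (mod 109).
Since gcd(36, 109) = 1, 36 is invertible modulo 109, thus u − v ≡ 0 (mod 109), i.e. u = v.
Thus φ is injective.
We now compute 36⁻¹ mod 109 explicitly. Euclid's algorithm: 109 = 3·36 + 1; back-substituting gives 1 = 106·36 − 35·109, so 36⁻¹ ≡ 106 (mod 109).
Since φ is injective, we find φ⁻¹(87): we need 36x ≡ 87 − 4 ≡ 83 (mod 109). Using 36⁻¹ = 106: x ≡ 106·83 = 8798 = 80·109 + 78, so x = 78.
Check: φ(78) = 36·78 + 4 = 2812 = 25·109 + 87 ≡ 87 (mod 109).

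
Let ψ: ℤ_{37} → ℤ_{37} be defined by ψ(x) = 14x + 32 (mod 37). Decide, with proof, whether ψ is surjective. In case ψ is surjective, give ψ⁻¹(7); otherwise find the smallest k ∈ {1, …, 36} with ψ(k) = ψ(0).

22

Since gcd(14, 37) = 1, 14 is invertible modulo 37. Euclid's algorithm: 37 = 2·14 + 9, 14 = 1·9 + 5, 9 = 1·5 + 4, 5 = 1·4 + 1; back-substituting gives 1 = 8·14 − 3·37, so 14⁻¹ ≡ 8 (mod 37).
For any y ∈ ℤ_{37}, x = 8(y − 32) mod 37 satisfies ψ(x) = 14·8(y − 32) + 32 ≡ y (since 14·8 ≡ 1 mod 37). So every y has a preimage.
Thus ψ is surjective.
Since ψ is surjective, we compute ψ⁻¹(7): solve 14x + 32 ≡ 7 (mod 37), i.e. 14x ≡ 12 (mod 37).
Multiplying by 14⁻¹ = 8 gives x ≡ 8·12 = 96 = 2·37 + 22 ≡ 22 (mod 37).
Check: ψ(22) = 14·22 + 32 = 340 = 9·37 + 7 ≡ 7 (mod 37).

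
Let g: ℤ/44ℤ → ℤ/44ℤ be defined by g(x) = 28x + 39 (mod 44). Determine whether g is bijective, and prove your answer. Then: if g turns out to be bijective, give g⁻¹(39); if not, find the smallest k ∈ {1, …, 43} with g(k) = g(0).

11

We have gcd(28, 44) = 4 > 1. Taking x_1 = 0 and x_2 = 11: g(0) = 39 and g(11) = 28·11 + 39 = 347 ≡ 39 (mod 44).
So g(0) = g(11) while 0 ≠ 11, therefore g is not injective, hence not bijective.
Since g is not bijective, we find the least positive k with g(k) = g(0): this means 28k ≡ 0 (mod 44), i.e. 44 ∣ 28k. Since gcd(28, 44) = 4, dividing through by 4 this holds exactly when 11 ∣ 7k, and as gcd(7, 11) = 1, exactly when 11 ∣ k.
The smallest positive such k is 11.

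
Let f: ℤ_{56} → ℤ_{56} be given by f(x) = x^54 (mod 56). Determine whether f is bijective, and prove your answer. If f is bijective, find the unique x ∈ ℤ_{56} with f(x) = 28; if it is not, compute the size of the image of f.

f(1) = 1^54 = 1.
f(3): Repeated squaring mod 56: 3^1 ≡ 3, 3^2 ≡ 3² = 9, 3^4 ≡ 9² = 81 ≡ 25, 3^8 ≡ 25² = 625 ≡ 9, 3^16 ≡ 9² = 81 ≡ 25, 3^32 ≡ 25² = 625 ≡ 9. Since 54 = 32 + 16 + 4 + 2, 3^54 ≡ 9·25·25·9: 9·25 = 225 ≡ 1, then 1·25 = 25, then 25·9 = 225 ≡ 1. So 3^54 ≡ 1 (mod 56).
So f(1) = f(3) = 1 while 1 ≠ 3, thus f is not injective, hence not bijective.
Since f is not bijective, we determine |image(f)|. Computing x^54 mod 56 for each x (by repeated squaring, reducing mod 56 at every step), the values f(0), f(1), …, f(55) are: 0, 1, 8, 1, 8, 1, 8, 49, 8, 1, 8, 1, 8, 1, 0, 1, 8, 1, 8, 1, 8, 49, 8, 1, 8, 1, 8, 1, 0, 1, 8, 1, 8, 1, 8, 49, 8, 1, 8, 1, 8, 1, 0, 1, 8, 1, 8, 1, 8, 49, 8, 1, 8, 1, 8, 1.
The distinct values are {0, 1, 8, 49}; there are 4 of them.

4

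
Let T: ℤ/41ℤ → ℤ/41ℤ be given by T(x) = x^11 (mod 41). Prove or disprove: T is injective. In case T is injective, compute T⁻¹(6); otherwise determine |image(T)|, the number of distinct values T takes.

Since 41 is prime, the nonzero elements of ℤ/41ℤ form a cyclic group of order 40.
As gcd(11, 40) = 1, raising to the 11th power is a bijection on this group: if x_1^11 ≡ x_2^11 then (x_1x_2^{−1})^11 = 1, and the only element of order dividing gcd(11, 40) = 1 is 1, so x_1 = x_2.
With T(0) = 0 this makes T injective on all of ℤ/41ℤ, hence bijective (finite equal-size domain and codomain). In particular T is injective.
Since T is injective, we find the preimage of 6. The inverse of x ↦ x^11 on (ℤ/41ℤ)^× is x ↦ x^11, because 11·11 = 121 = 3·40 + 1 ≡ 1 (mod 40) and x^{40} = 1 for x ≠ 0 (Fermat). So T⁻¹(6) = 6^11 mod 41.
Repeated squaring mod 41: 6^1 ≡ 6, 6^2 ≡ 6² = 36, 6^4 ≡ 36² = 1296 ≡ 25, 6^8 ≡ 25² = 625 ≡ 10. Since 11 = 8 + 2 + 1, 6^11 ≡ 10·36·6: 10·36 = 360 ≡ 32, then 32·6 = 192 ≡ 28. So 6^11 ≡ 28 (mod 41).
Hence T⁻¹(6) = 28.

28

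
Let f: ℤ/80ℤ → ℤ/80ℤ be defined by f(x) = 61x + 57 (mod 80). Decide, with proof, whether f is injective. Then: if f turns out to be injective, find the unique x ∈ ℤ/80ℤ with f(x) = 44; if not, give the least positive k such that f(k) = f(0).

47

Suppose f(x_1) = f(x_2) in ℤ/80ℤ. Then 61x_1 + 57 ≡ 61x_2 + 57 (mod 80), thus 61(x_1 − x_2) ≡ 0 (mod 80).
Since gcd(61, 80) = 1, 61 is invertible modulo 80, hence x_1 − x_2 ≡ 0 (mod 80), i.e. x_1 = x_2.
Hence f is injective.
We now compute 61⁻¹ mod 80 explicitly. Euclid's algorithm: 80 = 1·61 + 19, 61 = 3·19 + 4, 19 = 4·4 + 3, 4 = 1·3 + 1; back-substituting gives 1 = 21·61 − 16·80, so 61⁻¹ ≡ 21 (mod 80).
Since f is injective, we find f⁻¹(44): we need 61x ≡ 44 − 57 ≡ 67 (mod 80). Using 61⁻¹ = 21: x ≡ 21·67 = 1407 = 17·80 + 47, so x = 47.
Check: f(47) = 61·47 + 57 = 2924 = 36·80 + 44 ≡ 44 (mod 80).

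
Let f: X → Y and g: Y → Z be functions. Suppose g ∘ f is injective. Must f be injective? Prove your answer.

injective

Suppose f(x_1) = f(x_2). Applying g: (g ∘ f)(x_1) = (g ∘ f)(x_2). Since g ∘ f is injective, x_1 = x_2. Therefore f is injective.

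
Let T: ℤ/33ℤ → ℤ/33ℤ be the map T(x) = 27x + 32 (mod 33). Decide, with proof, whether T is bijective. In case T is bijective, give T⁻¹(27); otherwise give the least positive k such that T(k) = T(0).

We have gcd(27, 33) = 3 > 1. Taking a = 0 and b = 11: T(0) = 32 and T(11) = 27·11 + 32 = 329 ≡ 32 (mod 33).
So T(0) = T(11) while 0 ≠ 11, therefore T is not injective, hence not bijective.
Since T is not bijective, we find the least positive k with T(k) = T(0): this means 27k ≡ 0 (mod 33), i.e. 33 ∣ 27k. Since gcd(27, 33) = 3, dividing through by 3 this holds exactly when 11 ∣ 9k, and as gcd(9, 11) = 1, exactly when 11 ∣ k.
The smallest positive such k is 11.

11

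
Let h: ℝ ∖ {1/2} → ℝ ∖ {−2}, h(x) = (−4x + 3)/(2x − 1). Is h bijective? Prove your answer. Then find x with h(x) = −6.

Suppose h(a) = h(b). Cross-multiplying: (−4a + 3)(2b − 1) = (−4b + 3)(2a − 1).
Expanding both sides and cancelling the symmetric terms leaves −2·(a − b) = 0. Since −2 ≠ 0, a = b. So h is injective.
For any y ≠ −2, solving y(2x − 1) = −4x + 3 for x gives a well-defined x ≠ 1/2. So h is surjective.
Therefore h is bijective.
Solving h(x) = −6: cross-multiplying gives −4x + 3 = −6(2x − 1), which rearranges to 8x = 3, so x = 3/8.

3/8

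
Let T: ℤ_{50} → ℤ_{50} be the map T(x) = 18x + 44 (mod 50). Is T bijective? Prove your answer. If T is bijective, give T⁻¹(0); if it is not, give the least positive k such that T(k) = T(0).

We have gcd(18, 50) = 2 > 1. Taking a = 0 and b = 25: T(0) = 44 and T(25) = 18·25 + 44 = 494 ≡ 44 (mod 50).
So T(0) = T(25) while 0 ≠ 25, therefore T is not injective, hence not bijective.
Since T is not bijective, we find the least positive k with T(k) = T(0): this means 18k ≡ 0 (mod 50), i.e. 50 ∣ 18k. Since gcd(18, 50) = 2, dividing through by 2 this holds exactly when 25 ∣ 9k, and as gcd(9, 25) = 1, exactly when 25 ∣ k.
The smallest positive such k is 25.

25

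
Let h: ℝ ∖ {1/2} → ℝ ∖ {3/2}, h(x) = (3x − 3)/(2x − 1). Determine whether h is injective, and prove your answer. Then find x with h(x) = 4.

Suppose h(u) = h(v). Cross-multiplying: (3u − 3)(2v − 1) = (3v − 3)(2u − 1).
Expanding both sides and cancelling the symmetric terms leaves 3·(u − v) = 0. Since 3 ≠ 0, u = v. Hence h is injective.
Solving h(x) = 4: cross-multiplying gives 3x − 3 = 4(2x − 1), which rearranges to −5x = −1, so x = 1/5.

1/5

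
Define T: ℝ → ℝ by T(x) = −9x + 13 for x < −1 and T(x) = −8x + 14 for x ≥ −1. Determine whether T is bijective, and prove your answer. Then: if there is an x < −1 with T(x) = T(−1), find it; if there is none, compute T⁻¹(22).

Both pieces are strictly decreasing (slopes −9 and −8), so each is injective on its own interval.
The left piece maps (−∞, −1) onto (22, ∞); the right piece maps [−1, ∞) onto (−∞, 22].
Since 22 = 22, the images partition ℝ: T is injective and surjective, hence bijective.
Because the two images are disjoint, no x < −1 has T(x) = T(−1), so we compute T⁻¹(22): 22 lies in (−∞, 22], so solve −8x + 14 = 22: x = (22 − 14)/(−8) = −1.

-1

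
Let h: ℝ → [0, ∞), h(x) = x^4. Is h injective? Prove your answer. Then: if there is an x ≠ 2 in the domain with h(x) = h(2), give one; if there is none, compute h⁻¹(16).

-2

h(2) = 16 = (−2)^4 = h(−2) (since 4 is even), with 2 ≠ −2. So h is not injective.
For the follow-up, such an x exists: taking x = −2 ∈ ℝ gives h(−2) = 16 = h(2) with −2 ≠ 2.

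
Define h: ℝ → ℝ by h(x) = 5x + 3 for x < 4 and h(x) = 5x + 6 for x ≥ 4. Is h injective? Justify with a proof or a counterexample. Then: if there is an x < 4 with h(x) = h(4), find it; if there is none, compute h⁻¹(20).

17/5

Both pieces are strictly increasing (slopes 5 and 5), so each is injective on its own interval.
The left piece maps (−∞, 4) onto (−∞, 23); the right piece maps [4, ∞) onto [26, ∞).
These images are disjoint, so no value is attained by both pieces. Thus h is injective.
Because the two images are disjoint, no x < 4 has h(x) = h(4), so we compute h⁻¹(20): 20 lies in (−∞, 23), so solve 5x + 3 = 20: x = (20 − 3)/5 = 17/5.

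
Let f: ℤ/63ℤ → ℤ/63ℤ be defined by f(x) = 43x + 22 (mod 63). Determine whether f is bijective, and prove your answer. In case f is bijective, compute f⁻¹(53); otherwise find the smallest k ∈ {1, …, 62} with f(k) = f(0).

If f(a) = f(b), then 43a ≡ 43b (mod 63). Because gcd(43, 63) = 1, we may cancel 43 to get a ≡ b (mod 63).
We now compute 43⁻¹ mod 63 explicitly. Euclid's algorithm: 63 = 1·43 + 20, 43 = 2·20 + 3, 20 = 6·3 + 2, 3 = 1·2 + 1; back-substituting gives 1 = 22·43 − 15·63, so 43⁻¹ ≡ 22 (mod 63).
For any y ∈ ℤ/63ℤ, x = 22(y − 22) mod 63 satisfies f(x) = 43·22(y − 22) + 22 ≡ y (since 43·22 ≡ 1 mod 63). So every y has a preimage.
Therefore f is bijective.
Since f is bijective, we compute f⁻¹(53): solve 43x + 22 ≡ 53 (mod 63), i.e. 43x ≡ 31 (mod 63).
Multiplying by 43⁻¹ = 22 gives x ≡ 22·31 = 682 = 10·63 + 52 ≡ 52 (mod 63).
Check: f(52) = 43·52 + 22 = 2258 = 35·63 + 53 ≡ 53 (mod 63).

52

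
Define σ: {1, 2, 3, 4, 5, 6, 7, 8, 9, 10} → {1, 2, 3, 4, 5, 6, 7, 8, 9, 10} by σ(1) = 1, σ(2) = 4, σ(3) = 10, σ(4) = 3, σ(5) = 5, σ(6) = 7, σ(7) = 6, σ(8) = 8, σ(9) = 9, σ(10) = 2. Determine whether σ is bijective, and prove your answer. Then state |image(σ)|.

The values 1, 4, 10, 3, 5, 7, 6, 8, 9, 2 are a permutation of {1, 2, 3, 4, 5, 6, 7, 8, 9, 10}: each element appears exactly once.
So σ is injective and surjective, hence bijective.
The image of σ is {1, 2, 3, 4, 5, 6, 7, 8, 9, 10}, which has 10 elements.

10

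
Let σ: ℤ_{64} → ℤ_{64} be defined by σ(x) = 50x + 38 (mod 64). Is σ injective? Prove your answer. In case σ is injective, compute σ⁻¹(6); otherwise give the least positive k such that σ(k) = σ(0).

Recall: injectivity means: for all s, t in the domain, σ(s) = σ(t) implies s = t.
We have gcd(50, 64) = 2 > 1. Taking s = 0 and t = 32: σ(0) = 38 and σ(32) = 50·32 + 38 = 1638 ≡ 38 (mod 64).
So σ(0) = σ(32) while 0 ≠ 32, thus σ is not injective.
Since σ is not injective, we find the least positive k with σ(k) = σ(0): this means 50k ≡ 0 (mod 64), i.e. 64 ∣ 50k. Since gcd(50, 64) = 2, dividing through by 2 this holds exactly when 32 ∣ 25k, and as gcd(25, 32) = 1, exactly when 32 ∣ k.
The smallest positive such k is 32.

32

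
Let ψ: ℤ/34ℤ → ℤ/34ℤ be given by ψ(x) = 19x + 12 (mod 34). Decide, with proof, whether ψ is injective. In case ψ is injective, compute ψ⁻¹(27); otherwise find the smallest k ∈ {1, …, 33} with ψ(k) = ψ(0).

If ψ(a) = ψ(b), then 19a ≡ 19b (mod 34). Because gcd(19, 34) = 1, we may cancel 19 to get a ≡ b (mod 34).
Thus ψ is injective.
We now compute 19⁻¹ mod 34 explicitly. Euclid's algorithm: 34 = 1·19 + 15, 19 = 1·15 + 4, 15 = 3·4 + 3, 4 = 1·3 + 1; back-substituting gives 1 = 9·19 − 5·34, so 19⁻¹ ≡ 9 (mod 34).
Since ψ is injective, we find ψ⁻¹(27): we need 19x ≡ 27 − 12 ≡ 15 (mod 34). Using 19⁻¹ = 9: x ≡ 9·15 = 135 = 3·34 + 33, so x = 33.
Check: ψ(33) = 19·33 + 12 = 639 = 18·34 + 27 ≡ 27 (mod 34).

33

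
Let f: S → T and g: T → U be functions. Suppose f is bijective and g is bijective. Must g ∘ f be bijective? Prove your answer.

Injectivity: if g(f(x_1)) = g(f(x_2)) then f(x_1) = f(x_2) (g injective) so x_1 = x_2 (f injective).
Surjectivity: for c ∈ U pick b with g(b) = c, then a with f(a) = b; then (g ∘ f)(a) = c.
Therefore g ∘ f is bijective.

bijective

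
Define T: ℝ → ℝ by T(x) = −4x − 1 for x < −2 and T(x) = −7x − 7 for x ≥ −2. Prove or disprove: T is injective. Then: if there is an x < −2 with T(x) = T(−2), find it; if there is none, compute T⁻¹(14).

Both pieces are strictly decreasing (slopes −4 and −7), so each is injective on its own interval.
The left piece maps (−∞, −2) onto (7, ∞); the right piece maps [−2, ∞) onto (−∞, 7].
These images are disjoint, so no value is attained by both pieces. Thus T is injective.
Because the two images are disjoint, no x < −2 has T(x) = T(−2), so we compute T⁻¹(14): 14 lies in (7, ∞), so solve −4x − 1 = 14: x = (14 + 1)/(−4) = −15/4.

-15/4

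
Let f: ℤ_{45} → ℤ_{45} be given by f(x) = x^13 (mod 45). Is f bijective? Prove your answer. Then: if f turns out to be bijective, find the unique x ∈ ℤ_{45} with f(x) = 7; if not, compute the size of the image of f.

35

f(0) = 0^13 = 0.
f(15): Repeated squaring mod 45: 15^1 ≡ 15, 15^2 ≡ 15² = 225 ≡ 0, 15^4 ≡ 0² = 0, 15^8 ≡ 0² = 0. Since 13 = 8 + 4 + 1, 15^13 ≡ 0·0·15: 0·0 = 0, then 0·15 = 0. So 15^13 ≡ 0 (mod 45).
So f(0) = f(15) = 0 while 0 ≠ 15, therefore f is not injective, hence not bijective.
Since f is not bijective, we determine |image(f)|. Computing x^13 mod 45 for each x (by repeated squaring, reducing mod 45 at every step), the values f(0), f(1), …, f(44) are: 0, 1, 2, 18, 4, 5, 36, 7, 8, 9, 10, 11, 27, 13, 14, 0, 16, 17, 18, 19, 20, 36, 22, 23, 9, 25, 26, 27, 28, 29, 0, 31, 32, 18, 34, 35, 36, 37, 38, 9, 40, 41, 27, 43, 44.
The distinct values are {0, 1, 2, 4, 5, 7, 8, 9, 10, 11, 13, 14, 16, 17, 18, 19, 20, 22, 23, 25, 26, 27, 28, 29, 31, 32, 34, 35, 36, 37, 38, 40, 41, 43, 44}; there are 35 of them.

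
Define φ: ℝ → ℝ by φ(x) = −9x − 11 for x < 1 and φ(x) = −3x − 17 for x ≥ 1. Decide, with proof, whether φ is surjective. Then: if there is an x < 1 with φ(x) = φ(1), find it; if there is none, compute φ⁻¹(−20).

1

Both pieces are strictly decreasing (slopes −9 and −3), so each is injective on its own interval.
The left piece maps (−∞, 1) onto (−20, ∞); the right piece maps [1, ∞) onto (−∞, −20].
These images together cover ℝ, so φ is surjective.
Because the two images are disjoint, no x < 1 has φ(x) = φ(1), so we compute φ⁻¹(−20): −20 lies in (−∞, −20], so solve −3x − 17 = −20: x = (−20 + 17)/(−3) = 1.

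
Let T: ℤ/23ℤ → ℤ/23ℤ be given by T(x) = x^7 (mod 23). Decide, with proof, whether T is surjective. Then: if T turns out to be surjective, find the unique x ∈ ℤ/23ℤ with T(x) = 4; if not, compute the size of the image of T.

Since 23 is prime, the nonzero elements of ℤ/23ℤ form a cyclic group of order 22.
As gcd(7, 22) = 1, raising to the 7th power is a bijection on this group: if s^7 ≡ t^7 then (st^{−1})^7 = 1, and the only element of order dividing gcd(7, 22) = 1 is 1, so s = t.
With T(0) = 0 this makes T injective on all of ℤ/23ℤ, hence bijective (finite equal-size domain and codomain). In particular T is surjective.
Since T is surjective, we find the preimage of 4. The inverse of x ↦ x^7 on (ℤ/23ℤ)^× is x ↦ x^19, because 7·19 = 133 = 6·22 + 1 ≡ 1 (mod 22) and x^{22} = 1 for x ≠ 0 (Fermat). So T⁻¹(4) = 4^19 mod 23.
Repeated squaring mod 23: 4^1 ≡ 4, 4^2 ≡ 4² = 16, 4^4 ≡ 16² = 256 ≡ 3, 4^8 ≡ 3² = 9, 4^16 ≡ 9² = 81 ≡ 12. Since 19 = 16 + 2 + 1, 4^19 ≡ 12·16·4: 12·16 = 192 ≡ 8, then 8·4 = 32 ≡ 9. So 4^19 ≡ 9 (mod 23).
Hence T⁻¹(4) = 9.

9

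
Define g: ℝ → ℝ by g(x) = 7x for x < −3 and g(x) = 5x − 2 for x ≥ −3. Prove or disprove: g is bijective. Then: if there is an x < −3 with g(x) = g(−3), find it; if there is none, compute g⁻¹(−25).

Both pieces are strictly increasing (slopes 7 and 5), so each is injective on its own interval.
The left piece maps (−∞, −3) onto (−∞, −21); the right piece maps [−3, ∞) onto [−17, ∞).
The images leave a gap (−21 has no preimage), so g is not surjective, hence not bijective.
Because the two images are disjoint, no x < −3 has g(x) = g(−3), so we compute g⁻¹(−25): −25 lies in (−∞, −21), so solve 7x = −25: x = (−25 − 0)/7 = −25/7.

-25/7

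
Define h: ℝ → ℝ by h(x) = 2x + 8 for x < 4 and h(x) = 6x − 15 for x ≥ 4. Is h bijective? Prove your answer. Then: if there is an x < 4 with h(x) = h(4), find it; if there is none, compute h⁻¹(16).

Both pieces are strictly increasing (slopes 2 and 6), so each is injective on its own interval.
The left piece maps (−∞, 4) onto (−∞, 16); the right piece maps [4, ∞) onto [9, ∞).
These images overlap. In particular h(4) = 9 (right piece), and solving 2x + 8 = 9 on the left piece gives x = 1/2 < 4.
So h(1/2) = h(4) with 1/2 ≠ 4, and h is not injective, hence not bijective. This x = 1/2 is the requested value below 4.

1/2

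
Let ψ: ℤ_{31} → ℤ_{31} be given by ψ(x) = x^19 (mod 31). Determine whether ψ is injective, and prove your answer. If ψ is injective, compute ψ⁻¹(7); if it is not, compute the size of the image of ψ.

14

Since 31 is prime, the nonzero elements of ℤ_{31} form a cyclic group of order 30.
As gcd(19, 30) = 1, raising to the 19th power is a bijection on this group: if s^19 ≡ t^19 then (st^{−1})^19 = 1, and the only element of order dividing gcd(19, 30) = 1 is 1, so s = t.
With ψ(0) = 0 this makes ψ injective on all of ℤ_{31}, hence bijective (finite equal-size domain and codomain). In particular ψ is injective.
Since ψ is injective, we find the preimage of 7. The inverse of x ↦ x^19 on (ℤ_{31})^× is x ↦ x^19, because 19·19 = 361 = 12·30 + 1 ≡ 1 (mod 30) and x^{30} = 1 for x ≠ 0 (Fermat). So ψ⁻¹(7) = 7^19 mod 31.
Repeated squaring mod 31: 7^1 ≡ 7, 7^2 ≡ 7² = 49 ≡ 18, 7^4 ≡ 18² = 324 ≡ 14, 7^8 ≡ 14² = 196 ≡ 10, 7^16 ≡ 10² = 100 ≡ 7. Since 19 = 16 + 2 + 1, 7^19 ≡ 7·18·7: 7·18 = 126 ≡ 2, then 2·7 = 14. So 7^19 ≡ 14 (mod 31).
Hence ψ⁻¹(7) = 14.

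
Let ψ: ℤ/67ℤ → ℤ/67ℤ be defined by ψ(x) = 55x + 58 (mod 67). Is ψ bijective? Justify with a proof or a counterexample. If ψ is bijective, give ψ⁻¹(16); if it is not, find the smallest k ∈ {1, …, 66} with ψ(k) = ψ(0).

Suppose ψ(a) = ψ(b) in ℤ/67ℤ. Then 55a + 58 ≡ 55b + 58 (mod 67), hence 55(a − b) ≡ 0 (mod 67).
Since gcd(55, 67) = 1, 55 is invertible modulo 67, so a − b ≡ 0 (mod 67), i.e. a = b.
We now compute 55⁻¹ mod 67 explicitly. Euclid's algorithm: 67 = 1·55 + 12, 55 = 4·12 + 7, 12 = 1·7 + 5, 7 = 1·5 + 2, 5 = 2·2 + 1; back-substituting gives 1 = 39·55 − 32·67, so 55⁻¹ ≡ 39 (mod 67).
For any y ∈ ℤ/67ℤ, x = 39(y − 58) mod 67 satisfies ψ(x) = 55·39(y − 58) + 58 ≡ y (since 55·39 ≡ 1 mod 67). So every y has a preimage.
Hence ψ is bijective.
Since ψ is bijective, we compute ψ⁻¹(16): solve 55x + 58 ≡ 16 (mod 67), i.e. 55x ≡ 25 (mod 67).
Multiplying by 55⁻¹ = 39 gives x ≡ 39·25 = 975 = 14·67 + 37 ≡ 37 (mod 67).
Check: ψ(37) = 55·37 + 58 = 2093 = 31·67 + 16 ≡ 16 (mod 67).

37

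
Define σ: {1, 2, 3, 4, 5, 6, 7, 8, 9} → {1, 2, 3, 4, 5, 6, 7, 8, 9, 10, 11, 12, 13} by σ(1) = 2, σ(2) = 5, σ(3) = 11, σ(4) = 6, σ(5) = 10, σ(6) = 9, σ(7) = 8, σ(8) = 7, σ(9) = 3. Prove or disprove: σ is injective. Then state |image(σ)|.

The values σ(1), …, σ(9) are 2, 5, 11, 6, 10, 9, 8, 7, 3 — all distinct.
So σ(x_1) = σ(x_2) only when x_1 = x_2, and σ is injective.
The image of σ is {2, 3, 5, 6, 7, 8, 9, 10, 11}, which has 9 elements.

9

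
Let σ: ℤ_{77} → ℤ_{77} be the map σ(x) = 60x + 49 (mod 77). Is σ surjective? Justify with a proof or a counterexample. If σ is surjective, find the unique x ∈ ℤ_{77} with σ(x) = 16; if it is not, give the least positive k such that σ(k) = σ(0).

Since gcd(60, 77) = 1, 60 is invertible modulo 77. Euclid's algorithm: 77 = 1·60 + 17, 60 = 3·17 + 9, 17 = 1·9 + 8, 9 = 1·8 + 1; back-substituting gives 1 = 9·60 − 7·77, so 60⁻¹ ≡ 9 (mod 77).
Then y ↦ 9(y − 49) is a two-sided inverse to σ, so every y ∈ ℤ_{77} has a preimage.
Thus σ is surjective.
Since σ is surjective, we find σ⁻¹(16): we need 60x ≡ 16 − 49 ≡ 44 (mod 77). Using 60⁻¹ = 9: x ≡ 9·44 = 396 = 5·77 + 11, so x = 11.
Check: σ(11) = 60·11 + 49 = 709 = 9·77 + 16 ≡ 16 (mod 77).

11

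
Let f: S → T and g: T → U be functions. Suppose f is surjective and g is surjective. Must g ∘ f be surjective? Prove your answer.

Let c ∈ U. Since g is surjective, there is b ∈ T with g(b) = c. Since f is surjective, there is a ∈ S with f(a) = b.
Then (g ∘ f)(a) = g(b) = c. So g ∘ f is surjective.

surjective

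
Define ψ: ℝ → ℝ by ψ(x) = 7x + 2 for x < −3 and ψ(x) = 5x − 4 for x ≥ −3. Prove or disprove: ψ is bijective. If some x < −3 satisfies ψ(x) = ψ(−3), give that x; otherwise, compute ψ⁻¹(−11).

-7/5

Both pieces are strictly increasing (slopes 7 and 5), so each is injective on its own interval.
The left piece maps (−∞, −3) onto (−∞, −19); the right piece maps [−3, ∞) onto [−19, ∞).
Since −19 = −19, the images partition ℝ: ψ is injective and surjective, hence bijective.
Because the two images are disjoint, no x < −3 has ψ(x) = ψ(−3), so we compute ψ⁻¹(−11): −11 lies in [−19, ∞), so solve 5x − 4 = −11: x = (−11 + 4)/5 = −7/5.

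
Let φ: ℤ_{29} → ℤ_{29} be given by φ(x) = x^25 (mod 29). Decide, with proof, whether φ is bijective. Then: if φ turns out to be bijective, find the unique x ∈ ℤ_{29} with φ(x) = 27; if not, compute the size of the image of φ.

10

Since 29 is prime, the nonzero elements of ℤ_{29} form a cyclic group of order 28.
As gcd(25, 28) = 1, raising to the 25th power is a bijection on this group: if a^25 ≡ b^25 then (ab^{−1})^25 = 1, and the only element of order dividing gcd(25, 28) = 1 is 1, so a = b.
With φ(0) = 0 this makes φ injective on all of ℤ_{29}, hence bijective (finite equal-size domain and codomain). In particular φ is bijective.
Since φ is bijective, we find the preimage of 27. The inverse of x ↦ x^25 on (ℤ_{29})^× is x ↦ x^9, because 25·9 = 225 = 8·28 + 1 ≡ 1 (mod 28) and x^{28} = 1 for x ≠ 0 (Fermat). So φ⁻¹(27) = 27^9 mod 29.
Repeated squaring mod 29: 27^1 ≡ 27, 27^2 ≡ 27² = 729 ≡ 4, 27^4 ≡ 4² = 16, 27^8 ≡ 16² = 256 ≡ 24. Since 9 = 8 + 1, 27^9 ≡ 24·27: 24·27 = 648 ≡ 10. So 27^9 ≡ 10 (mod 29).
Hence φ⁻¹(27) = 10.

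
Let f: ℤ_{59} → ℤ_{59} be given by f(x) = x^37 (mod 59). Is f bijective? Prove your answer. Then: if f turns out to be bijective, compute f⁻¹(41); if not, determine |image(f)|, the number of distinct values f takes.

19

Since 59 is prime, the nonzero elements of ℤ_{59} form a cyclic group of order 58.
As gcd(37, 58) = 1, raising to the 37th power is a bijection on this group: if a^37 ≡ b^37 then (ab^{−1})^37 = 1, and the only element of order dividing gcd(37, 58) = 1 is 1, so a = b.
With f(0) = 0 this makes f injective on all of ℤ_{59}, hence bijective (finite equal-size domain and codomain). In particular f is bijective.
Since f is bijective, we find the preimage of 41. The inverse of x ↦ x^37 on (ℤ_{59})^× is x ↦ x^11, because 37·11 = 407 = 7·58 + 1 ≡ 1 (mod 58) and x^{58} = 1 for x ≠ 0 (Fermat). So f⁻¹(41) = 41^11 mod 59.
Repeated squaring mod 59: 41^1 ≡ 41, 41^2 ≡ 41² = 1681 ≡ 29, 41^4 ≡ 29² = 841 ≡ 15, 41^8 ≡ 15² = 225 ≡ 48. Since 11 = 8 + 2 + 1, 41^11 ≡ 48·29·41: 48·29 = 1392 ≡ 35, then 35·41 = 1435 ≡ 19. So 41^11 ≡ 19 (mod 59).
Hence f⁻¹(41) = 19.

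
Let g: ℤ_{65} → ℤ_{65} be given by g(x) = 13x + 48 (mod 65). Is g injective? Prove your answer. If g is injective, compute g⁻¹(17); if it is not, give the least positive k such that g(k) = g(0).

We have gcd(13, 65) = 13 > 1. Taking u = 0 and v = 5: g(0) = 48 and g(5) = 13·5 + 48 = 113 ≡ 48 (mod 65).
So g(0) = g(5) while 0 ≠ 5, so g is not injective.
Since g is not injective, we find the least positive k with g(k) = g(0): this means 13k ≡ 0 (mod 65), i.e. 65 ∣ 13k. Since gcd(13, 65) = 13, dividing through by 13 this holds exactly when 5 ∣ k.
The smallest positive such k is 5.

5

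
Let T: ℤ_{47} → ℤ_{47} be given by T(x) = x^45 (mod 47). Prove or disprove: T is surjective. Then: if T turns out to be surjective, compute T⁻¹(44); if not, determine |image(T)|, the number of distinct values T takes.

Since 47 is prime, the nonzero elements of ℤ_{47} form a cyclic group of order 46.
As gcd(45, 46) = 1, raising to the 45th power is a bijection on this group: if s^45 ≡ t^45 then (st^{−1})^45 = 1, and the only element of order dividing gcd(45, 46) = 1 is 1, so s = t.
With T(0) = 0 this makes T injective on all of ℤ_{47}, hence bijective (finite equal-size domain and codomain). In particular T is surjective.
Since T is surjective, we find the preimage of 44. The inverse of x ↦ x^45 on (ℤ_{47})^× is x ↦ x^45, because 45·45 = 2025 = 44·46 + 1 ≡ 1 (mod 46) and x^{46} = 1 for x ≠ 0 (Fermat). So T⁻¹(44) = 44^45 mod 47.
Repeated squaring mod 47: 44^1 ≡ 44, 44^2 ≡ 44² = 1936 ≡ 9, 44^4 ≡ 9² = 81 ≡ 34, 44^8 ≡ 34² = 1156 ≡ 28, 44^16 ≡ 28² = 784 ≡ 32, 44^32 ≡ 32² = 1024 ≡ 37. Since 45 = 32 + 8 + 4 + 1, 44^45 ≡ 37·28·34·44: 37·28 = 1036 ≡ 2, then 2·34 = 68 ≡ 21, then 21·44 = 924 ≡ 31. So 44^45 ≡ 31 (mod 47).
Hence T⁻¹(44) = 31.

31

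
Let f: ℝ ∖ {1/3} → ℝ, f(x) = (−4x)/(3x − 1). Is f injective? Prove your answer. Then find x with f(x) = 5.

5/19

Suppose f(x_1) = f(x_2). Cross-multiplying: (−4x_1)(3x_2 − 1) = (−4x_2)(3x_1 − 1).
Expanding both sides and cancelling the symmetric terms leaves 4·(x_1 − x_2) = 0. Since 4 ≠ 0, x_1 = x_2. Therefore f is injective.
Solving f(x) = 5: cross-multiplying gives −4x = 5(3x − 1), which rearranges to −19x = −5, so x = 5/19.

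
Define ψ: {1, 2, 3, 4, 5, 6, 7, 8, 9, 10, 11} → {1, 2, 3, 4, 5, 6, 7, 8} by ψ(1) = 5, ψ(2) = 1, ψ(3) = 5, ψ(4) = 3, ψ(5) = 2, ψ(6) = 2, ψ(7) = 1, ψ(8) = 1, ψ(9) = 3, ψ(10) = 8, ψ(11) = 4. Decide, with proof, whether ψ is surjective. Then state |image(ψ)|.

6

No element maps to 6, so ψ is not surjective.
The image of ψ is {1, 2, 3, 4, 5, 8}, which has 6 elements.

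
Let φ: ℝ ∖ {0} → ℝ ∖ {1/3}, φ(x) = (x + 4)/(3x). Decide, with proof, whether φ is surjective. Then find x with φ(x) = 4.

4/11

For any y ≠ 1/3, solving y(3x) = x + 4 for x gives a well-defined x ≠ 0. So φ is surjective.
Solving φ(x) = 4: cross-multiplying gives x + 4 = 4(3x), which rearranges to −11x = −4, so x = 4/11.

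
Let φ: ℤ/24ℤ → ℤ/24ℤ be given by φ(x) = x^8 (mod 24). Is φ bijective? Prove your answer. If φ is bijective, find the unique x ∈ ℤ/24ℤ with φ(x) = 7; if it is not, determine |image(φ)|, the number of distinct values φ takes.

4

φ(2): Repeated squaring mod 24: 2^1 ≡ 2, 2^2 ≡ 2² = 4, 2^4 ≡ 4² = 16, 2^8 ≡ 16² = 256 ≡ 16. So 2^8 ≡ 16 (mod 24).
φ(4): Repeated squaring mod 24: 4^1 ≡ 4, 4^2 ≡ 4² = 16, 4^4 ≡ 16² = 256 ≡ 16, 4^8 ≡ 16² = 256 ≡ 16. So 4^8 ≡ 16 (mod 24).
So φ(2) = φ(4) = 16 while 2 ≠ 4, therefore φ is not injective, hence not bijective.
Since φ is not bijective, we determine |image(φ)|. Computing x^8 mod 24 for each x (by repeated squaring, reducing mod 24 at every step), the values φ(0), φ(1), …, φ(23) are: 0, 1, 16, 9, 16, 1, 0, 1, 16, 9, 16, 1, 0, 1, 16, 9, 16, 1, 0, 1, 16, 9, 16, 1.
The distinct values are {0, 1, 9, 16}; there are 4 of them.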